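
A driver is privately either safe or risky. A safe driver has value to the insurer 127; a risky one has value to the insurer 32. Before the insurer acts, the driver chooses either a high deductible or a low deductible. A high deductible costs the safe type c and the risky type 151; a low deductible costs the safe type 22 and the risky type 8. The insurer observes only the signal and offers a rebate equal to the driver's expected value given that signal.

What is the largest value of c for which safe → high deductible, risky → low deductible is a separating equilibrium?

117

Under separation: high deductible → safe (pays 127); low deductible → risky (pays 32).
Risky: 32 − 8 = 24 ≥ 127 − 151 = -24. Holds regardless of c. ✓
Safe: 127 − c ≥ 32 − 22, so c ≤ 127 − 10 = 117.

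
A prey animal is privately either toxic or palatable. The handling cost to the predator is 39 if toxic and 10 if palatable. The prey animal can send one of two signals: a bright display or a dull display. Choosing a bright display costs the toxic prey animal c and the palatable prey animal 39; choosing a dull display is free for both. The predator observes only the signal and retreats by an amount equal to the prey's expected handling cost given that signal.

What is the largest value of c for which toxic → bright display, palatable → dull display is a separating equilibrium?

Under separation: bright display → toxic (pays 39); dull display → palatable (pays 10).
Palatable: 10 − 0 = 10 ≥ 39 − 39 = 0. Holds regardless of c. ✓
Toxic: 39 − c ≥ 10 − 0, so c ≤ 39 − 10 = 29.

29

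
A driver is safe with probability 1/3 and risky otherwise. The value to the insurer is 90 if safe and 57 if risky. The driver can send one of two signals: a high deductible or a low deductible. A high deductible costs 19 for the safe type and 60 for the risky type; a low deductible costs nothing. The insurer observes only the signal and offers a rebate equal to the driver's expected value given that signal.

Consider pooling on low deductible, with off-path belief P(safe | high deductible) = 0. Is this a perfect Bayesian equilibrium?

Yes

On the equilibrium path (low deductible) the insurer holds the prior 1/3 and pays 1/3·90 + 2/3·57 = 68. Off-path (high deductible) belief 0 gives 0·90 + 1·57 = 57.
Safe: low deductible gives 68 − 0 = 68; high deductible gives 57 − 19 = 38. Stays. ✓
Risky: low deductible gives 68 − 0 = 68; high deductible gives 57 − 60 = -3. Stays. ✓
Beliefs are Bayes-consistent on-path and both types best-respond.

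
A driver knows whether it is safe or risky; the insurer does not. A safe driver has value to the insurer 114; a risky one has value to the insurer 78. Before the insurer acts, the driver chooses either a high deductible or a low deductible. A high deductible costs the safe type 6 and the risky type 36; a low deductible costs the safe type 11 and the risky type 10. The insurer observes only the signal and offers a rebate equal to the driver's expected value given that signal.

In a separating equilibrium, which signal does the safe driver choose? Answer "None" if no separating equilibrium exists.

None

Try safe → high deductible, risky → low deductible:
  Under separation the insurer infers type exactly: high deductible → safe (pays 114), low deductible → risky (pays 78).
  Safe: high deductible gives 114 − 6 = 108; low deductible gives 78 − 11 = 67. No deviation. ✓
  Risky: low deductible gives 78 − 10 = 68; high deductible gives 114 − 36 = 78. Would deviate. ✗
Try safe → low deductible, risky → high deductible:
  Under separation the insurer infers type exactly: low deductible → safe (pays 114), high deductible → risky (pays 78).
  Safe: low deductible gives 114 − 11 = 103; high deductible gives 78 − 6 = 72. No deviation. ✓
  Risky: high deductible gives 78 − 36 = 42; low deductible gives 114 − 10 = 104. Would deviate. ✗
Neither assignment is incentive-compatible.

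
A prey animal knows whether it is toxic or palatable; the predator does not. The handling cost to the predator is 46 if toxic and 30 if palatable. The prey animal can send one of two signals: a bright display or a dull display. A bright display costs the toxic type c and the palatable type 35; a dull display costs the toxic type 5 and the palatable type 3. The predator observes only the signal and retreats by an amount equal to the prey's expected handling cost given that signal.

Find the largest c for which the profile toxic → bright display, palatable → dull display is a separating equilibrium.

21

Under separation: bright display → toxic (pays 46); dull display → palatable (pays 30).
Palatable: 30 − 3 = 27 ≥ 46 − 35 = 11. Holds regardless of c. ✓
Toxic: 46 − c ≥ 30 − 5, so c ≤ 46 − 25 = 21.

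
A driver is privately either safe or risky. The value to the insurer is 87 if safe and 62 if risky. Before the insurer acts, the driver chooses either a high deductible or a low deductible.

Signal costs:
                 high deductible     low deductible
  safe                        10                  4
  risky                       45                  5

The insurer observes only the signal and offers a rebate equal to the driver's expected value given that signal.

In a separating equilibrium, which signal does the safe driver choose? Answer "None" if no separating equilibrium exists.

high deductible

Try safe → high deductible, risky → low deductible:
  If types separate, high deductible earns payment 87 and low deductible earns 62.
  Safe: high deductible gives 87 − 10 = 77; low deductible gives 62 − 4 = 58. No deviation. ✓
  Risky: low deductible gives 62 − 5 = 57; high deductible gives 87 − 45 = 42. No deviation. ✓
Both hold — the safe type sends high deductible.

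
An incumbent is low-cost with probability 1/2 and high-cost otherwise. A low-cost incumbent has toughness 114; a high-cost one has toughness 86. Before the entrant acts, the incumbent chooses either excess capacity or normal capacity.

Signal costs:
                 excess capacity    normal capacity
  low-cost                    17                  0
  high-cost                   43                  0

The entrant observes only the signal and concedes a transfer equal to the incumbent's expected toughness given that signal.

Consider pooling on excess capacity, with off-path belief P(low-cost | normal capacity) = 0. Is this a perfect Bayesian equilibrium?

No

At the pooled signal (excess capacity) the entrant holds the prior 1/2 and pays 1/2·114 + 1/2·86 = 100. Off-path (normal capacity) belief 0 gives 0·114 + 1·86 = 86.
Low-cost: excess capacity gives 100 − 17 = 83; normal capacity gives 86 − 0 = 86. Deviates. ✗
High-cost: excess capacity gives 100 − 43 = 57; normal capacity gives 86 − 0 = 86. Deviates. ✗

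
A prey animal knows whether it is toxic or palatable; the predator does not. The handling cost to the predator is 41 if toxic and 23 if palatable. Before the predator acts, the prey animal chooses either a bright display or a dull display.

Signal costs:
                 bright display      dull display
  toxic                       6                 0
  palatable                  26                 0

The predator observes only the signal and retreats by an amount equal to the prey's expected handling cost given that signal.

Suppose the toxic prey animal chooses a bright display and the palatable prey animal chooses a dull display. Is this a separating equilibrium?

Under separation the predator infers type exactly: bright display → toxic (pays 41), dull display → palatable (pays 23).
Toxic: bright display gives 41 − 6 = 35; dull display gives 23 − 0 = 23. No deviation. ✓
Palatable: dull display gives 23 − 0 = 23; bright display gives 41 − 26 = 15. No deviation. ✓
Both incentive constraints hold.

Yes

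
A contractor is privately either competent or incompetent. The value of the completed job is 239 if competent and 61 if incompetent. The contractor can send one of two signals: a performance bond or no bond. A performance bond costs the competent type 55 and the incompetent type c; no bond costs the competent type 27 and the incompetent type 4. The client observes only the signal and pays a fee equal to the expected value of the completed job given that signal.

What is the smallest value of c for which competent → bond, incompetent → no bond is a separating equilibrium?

182

Under separation: bond → competent (pays 239); no bond → incompetent (pays 61).
Competent: 239 − 55 = 184 ≥ 61 − 27 = 34. Holds regardless of c. ✓
Incompetent: 61 − 4 ≥ 239 − c, so c ≥ 239 − 57 = 182.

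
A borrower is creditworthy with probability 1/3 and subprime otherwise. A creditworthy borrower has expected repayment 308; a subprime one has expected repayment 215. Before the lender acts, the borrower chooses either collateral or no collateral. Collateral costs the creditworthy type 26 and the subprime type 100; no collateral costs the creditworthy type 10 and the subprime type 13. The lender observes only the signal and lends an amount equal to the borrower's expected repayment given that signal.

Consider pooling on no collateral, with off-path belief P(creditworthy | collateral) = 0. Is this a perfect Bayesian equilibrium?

At the pooled signal (no collateral) the lender holds the prior 1/3 and pays 1/3·308 + 2/3·215 = 246. Off-path (collateral) belief 0 gives 0·308 + 1·215 = 215.
Creditworthy: no collateral gives 246 − 10 = 236; collateral gives 215 − 26 = 189. Stays. ✓
Subprime: no collateral gives 246 − 13 = 233; collateral gives 215 − 100 = 115. Stays. ✓

Yes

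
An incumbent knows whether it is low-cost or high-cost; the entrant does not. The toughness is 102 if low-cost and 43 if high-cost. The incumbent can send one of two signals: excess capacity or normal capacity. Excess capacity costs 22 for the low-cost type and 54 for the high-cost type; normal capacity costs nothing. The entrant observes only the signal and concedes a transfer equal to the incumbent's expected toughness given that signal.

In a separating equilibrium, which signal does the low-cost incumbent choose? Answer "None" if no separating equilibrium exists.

None

Try low-cost → excess capacity, high-cost → normal capacity:
  Under separation the entrant infers type exactly: excess capacity → low-cost (pays 102), normal capacity → high-cost (pays 43).
  Low-cost: excess capacity gives 102 − 22 = 80; normal capacity gives 43 − 0 = 43. No deviation. ✓
  High-cost: normal capacity gives 43 − 0 = 43; excess capacity gives 102 − 54 = 48. Would deviate. ✗
Try low-cost → normal capacity, high-cost → excess capacity:
  Under separation the entrant infers type exactly: normal capacity → low-cost (pays 102), excess capacity → high-cost (pays 43).
  Low-cost: normal capacity gives 102 − 0 = 102; excess capacity gives 43 − 22 = 21. No deviation. ✓
  High-cost: excess capacity gives 43 − 54 = -11; normal capacity gives 102 − 0 = 102. Would deviate. ✗
Neither assignment is incentive-compatible.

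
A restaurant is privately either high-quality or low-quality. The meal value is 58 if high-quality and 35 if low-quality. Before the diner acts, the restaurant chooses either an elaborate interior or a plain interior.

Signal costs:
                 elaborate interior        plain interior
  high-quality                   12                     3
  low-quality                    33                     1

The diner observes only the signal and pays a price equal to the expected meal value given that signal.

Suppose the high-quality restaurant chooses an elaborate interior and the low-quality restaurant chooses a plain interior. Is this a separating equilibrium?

Yes

Under separation the diner infers type exactly: elaborate interior → high-quality (pays 58), plain interior → low-quality (pays 35).
High-quality: elaborate interior gives 58 − 12 = 46; plain interior gives 35 − 3 = 32. No deviation. ✓
Low-quality: plain interior gives 35 − 1 = 34; elaborate interior gives 58 − 33 = 25. No deviation. ✓
Neither type gains from mimicking the other.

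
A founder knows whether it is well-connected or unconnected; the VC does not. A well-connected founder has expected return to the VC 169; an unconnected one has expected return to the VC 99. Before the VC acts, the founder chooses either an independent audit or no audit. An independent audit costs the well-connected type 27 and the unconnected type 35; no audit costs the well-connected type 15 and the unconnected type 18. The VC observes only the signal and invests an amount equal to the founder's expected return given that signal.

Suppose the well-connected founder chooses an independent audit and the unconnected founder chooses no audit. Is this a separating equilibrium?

If types separate, audit earns payment 169 and no audit earns 99.
Well-connected: audit gives 169 − 27 = 142; no audit gives 99 − 15 = 84. No deviation. ✓
Unconnected: no audit gives 99 − 18 = 81; audit gives 169 − 35 = 134. Would deviate. ✗

No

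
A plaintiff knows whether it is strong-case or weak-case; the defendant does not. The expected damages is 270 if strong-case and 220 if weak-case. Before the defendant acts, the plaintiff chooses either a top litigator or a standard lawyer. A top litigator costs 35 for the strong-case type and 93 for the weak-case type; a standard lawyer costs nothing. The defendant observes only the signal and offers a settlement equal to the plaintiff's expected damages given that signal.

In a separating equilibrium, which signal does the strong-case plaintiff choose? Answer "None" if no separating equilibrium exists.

top litigator

Try strong-case → top litigator, weak-case → standard lawyer:
  If types separate, top litigator earns payment 270 and standard lawyer earns 220.
  Strong-case: top litigator gives 270 − 35 = 235; standard lawyer gives 220 − 0 = 220. No deviation. ✓
  Weak-case: standard lawyer gives 220 − 0 = 220; top litigator gives 270 − 93 = 177. No deviation. ✓
Both hold — the strong-case type sends top litigator.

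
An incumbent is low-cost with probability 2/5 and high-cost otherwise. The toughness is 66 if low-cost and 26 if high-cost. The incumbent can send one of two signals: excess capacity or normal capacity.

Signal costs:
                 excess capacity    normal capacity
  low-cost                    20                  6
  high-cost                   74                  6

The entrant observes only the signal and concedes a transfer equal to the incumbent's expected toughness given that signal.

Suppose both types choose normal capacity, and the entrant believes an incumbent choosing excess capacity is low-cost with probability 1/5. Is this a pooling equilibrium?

Yes

On the equilibrium path (normal capacity) the entrant holds the prior 2/5 and pays 2/5·66 + 3/5·26 = 42. Off-path (excess capacity) belief 1/5 gives 1/5·66 + 4/5·26 = 34.
Low-cost: normal capacity gives 42 − 6 = 36; excess capacity gives 34 − 20 = 14. Stays. ✓
High-cost: normal capacity gives 42 − 6 = 36; excess capacity gives 34 − 74 = -40. Stays. ✓
Beliefs are Bayes-consistent on-path and both types best-respond.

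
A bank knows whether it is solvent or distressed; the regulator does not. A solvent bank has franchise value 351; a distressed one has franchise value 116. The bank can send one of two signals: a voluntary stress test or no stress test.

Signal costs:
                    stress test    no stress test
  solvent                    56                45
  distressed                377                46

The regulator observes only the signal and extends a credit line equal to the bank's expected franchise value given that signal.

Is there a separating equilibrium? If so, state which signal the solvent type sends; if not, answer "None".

stress test

Try solvent → stress test, distressed → no stress test:
  If types separate, stress test earns payment 351 and no stress test earns 116.
  Solvent: stress test gives 351 − 56 = 295; no stress test gives 116 − 45 = 71. No deviation. ✓
  Distressed: no stress test gives 116 − 46 = 70; stress test gives 351 − 377 = -26. No deviation. ✓
Both hold — the solvent type sends stress test.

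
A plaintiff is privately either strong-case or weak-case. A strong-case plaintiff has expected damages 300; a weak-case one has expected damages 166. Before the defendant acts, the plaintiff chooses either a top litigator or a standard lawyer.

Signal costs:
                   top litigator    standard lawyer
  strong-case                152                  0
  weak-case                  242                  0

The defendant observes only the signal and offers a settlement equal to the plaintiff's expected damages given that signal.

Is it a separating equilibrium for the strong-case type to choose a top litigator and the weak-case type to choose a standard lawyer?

No

Under separation the defendant infers type exactly: top litigator → strong-case (pays 300), standard lawyer → weak-case (pays 166).
Strong-case: top litigator gives 300 − 152 = 148; standard lawyer gives 166 − 0 = 166. Would deviate. ✗
Weak-case: standard lawyer gives 166 − 0 = 166; top litigator gives 300 − 242 = 58. No deviation. ✓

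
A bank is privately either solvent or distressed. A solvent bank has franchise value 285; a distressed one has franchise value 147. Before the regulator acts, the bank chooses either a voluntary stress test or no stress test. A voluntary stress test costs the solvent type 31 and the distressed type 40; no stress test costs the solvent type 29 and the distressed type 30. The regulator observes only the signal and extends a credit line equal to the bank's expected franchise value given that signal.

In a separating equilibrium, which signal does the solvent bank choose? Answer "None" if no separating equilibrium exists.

Try solvent → stress test, distressed → no stress test:
  Under separation the regulator infers type exactly: stress test → solvent (pays 285), no stress test → distressed (pays 147).
  Solvent: stress test gives 285 − 31 = 254; no stress test gives 147 − 29 = 118. No deviation. ✓
  Distressed: no stress test gives 147 − 30 = 117; stress test gives 285 − 40 = 245. Would deviate. ✗
Try solvent → no stress test, distressed → stress test:
  Under separation the regulator infers type exactly: no stress test → solvent (pays 285), stress test → distressed (pays 147).
  Solvent: no stress test gives 285 − 29 = 256; stress test gives 147 − 31 = 116. No deviation. ✓
  Distressed: stress test gives 147 − 40 = 107; no stress test gives 285 − 30 = 255. Would deviate. ✗
Neither assignment is incentive-compatible.

None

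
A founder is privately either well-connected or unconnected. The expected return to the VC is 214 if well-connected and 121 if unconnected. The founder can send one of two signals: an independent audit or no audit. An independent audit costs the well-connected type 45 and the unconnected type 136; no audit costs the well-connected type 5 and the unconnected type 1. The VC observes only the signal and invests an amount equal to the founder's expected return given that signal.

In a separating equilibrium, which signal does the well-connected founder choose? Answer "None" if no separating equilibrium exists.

audit

Try well-connected → audit, unconnected → no audit:
  If types separate, audit earns payment 214 and no audit earns 121.
  Well-connected: audit gives 214 − 45 = 169; no audit gives 121 − 5 = 116. No deviation. ✓
  Unconnected: no audit gives 121 − 1 = 120; audit gives 214 − 136 = 78. No deviation. ✓
Both hold — the well-connected type sends audit.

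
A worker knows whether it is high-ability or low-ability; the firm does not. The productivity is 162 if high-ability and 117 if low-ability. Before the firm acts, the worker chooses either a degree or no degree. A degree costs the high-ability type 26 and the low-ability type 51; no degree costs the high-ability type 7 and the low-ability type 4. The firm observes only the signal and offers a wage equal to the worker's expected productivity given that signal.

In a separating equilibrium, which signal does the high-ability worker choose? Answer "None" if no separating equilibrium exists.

degree

Try high-ability → degree, low-ability → no degree:
  Under separation the firm infers type exactly: degree → high-ability (pays 162), no degree → low-ability (pays 117).
  High-ability: degree gives 162 − 26 = 136; no degree gives 117 − 7 = 110. No deviation. ✓
  Low-ability: no degree gives 117 − 4 = 113; degree gives 162 − 51 = 111. No deviation. ✓
Both hold — the high-ability type sends degree.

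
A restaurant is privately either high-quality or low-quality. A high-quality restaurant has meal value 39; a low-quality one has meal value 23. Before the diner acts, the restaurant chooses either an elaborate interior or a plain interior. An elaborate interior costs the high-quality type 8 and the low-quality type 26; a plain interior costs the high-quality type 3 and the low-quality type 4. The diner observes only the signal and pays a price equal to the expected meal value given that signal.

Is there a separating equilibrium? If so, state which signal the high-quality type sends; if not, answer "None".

elaborate interior

Try high-quality → elaborate interior, low-quality → plain interior:
  If types separate, elaborate interior earns payment 39 and plain interior earns 23.
  High-quality: elaborate interior gives 39 − 8 = 31; plain interior gives 23 − 3 = 20. No deviation. ✓
  Low-quality: plain interior gives 23 − 4 = 19; elaborate interior gives 39 − 26 = 13. No deviation. ✓
Both hold — the high-quality type sends elaborate interior.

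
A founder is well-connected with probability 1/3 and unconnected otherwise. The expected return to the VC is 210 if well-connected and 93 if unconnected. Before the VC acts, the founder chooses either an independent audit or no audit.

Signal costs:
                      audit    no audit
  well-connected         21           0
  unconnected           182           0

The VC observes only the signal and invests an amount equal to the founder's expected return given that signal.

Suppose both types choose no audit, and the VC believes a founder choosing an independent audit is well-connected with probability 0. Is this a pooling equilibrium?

On the equilibrium path (no audit) the VC holds the prior 1/3 and pays 1/3·210 + 2/3·93 = 132. Off-path (audit) belief 0 gives 0·210 + 1·93 = 93.
Well-connected: no audit gives 132 − 0 = 132; audit gives 93 − 21 = 72. Stays. ✓
Unconnected: no audit gives 132 − 0 = 132; audit gives 93 − 182 = -89. Stays. ✓
Beliefs are Bayes-consistent on-path and both types best-respond.

Yes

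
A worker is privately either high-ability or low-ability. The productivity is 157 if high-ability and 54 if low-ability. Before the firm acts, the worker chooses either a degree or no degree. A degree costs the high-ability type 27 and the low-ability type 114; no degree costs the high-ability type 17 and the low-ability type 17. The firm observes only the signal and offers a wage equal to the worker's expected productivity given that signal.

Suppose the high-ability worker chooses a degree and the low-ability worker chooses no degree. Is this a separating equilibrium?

If types separate, degree earns payment 157 and no degree earns 54.
High-ability: degree gives 157 − 27 = 130; no degree gives 54 − 17 = 37. No deviation. ✓
Low-ability: no degree gives 54 − 17 = 37; degree gives 157 − 114 = 43. Would deviate. ✗

No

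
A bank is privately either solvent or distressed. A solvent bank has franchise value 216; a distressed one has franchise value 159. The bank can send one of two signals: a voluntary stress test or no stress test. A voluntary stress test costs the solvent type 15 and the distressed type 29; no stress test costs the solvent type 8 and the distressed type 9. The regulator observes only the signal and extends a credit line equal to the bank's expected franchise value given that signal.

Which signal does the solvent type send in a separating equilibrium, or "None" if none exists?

Try solvent → stress test, distressed → no stress test:
  Under separation the regulator infers type exactly: stress test → solvent (pays 216), no stress test → distressed (pays 159).
  Solvent: stress test gives 216 − 15 = 201; no stress test gives 159 − 8 = 151. No deviation. ✓
  Distressed: no stress test gives 159 − 9 = 150; stress test gives 216 − 29 = 187. Would deviate. ✗
Try solvent → no stress test, distressed → stress test:
  Under separation the regulator infers type exactly: no stress test → solvent (pays 216), stress test → distressed (pays 159).
  Solvent: no stress test gives 216 − 8 = 208; stress test gives 159 − 15 = 144. No deviation. ✓
  Distressed: stress test gives 159 − 29 = 130; no stress test gives 216 − 9 = 207. Would deviate. ✗
Neither assignment is incentive-compatible.

None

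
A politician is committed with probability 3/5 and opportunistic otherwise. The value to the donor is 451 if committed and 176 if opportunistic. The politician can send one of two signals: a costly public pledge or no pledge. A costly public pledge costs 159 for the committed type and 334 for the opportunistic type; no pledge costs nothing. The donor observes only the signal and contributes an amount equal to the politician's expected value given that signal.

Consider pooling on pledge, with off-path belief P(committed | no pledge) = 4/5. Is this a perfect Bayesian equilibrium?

At the pooled signal (pledge) the donor holds the prior 3/5 and pays 3/5·451 + 2/5·176 = 341. Off-path (no pledge) belief 4/5 gives 4/5·451 + 1/5·176 = 396.
Committed: pledge gives 341 − 159 = 182; no pledge gives 396 − 0 = 396. Deviates. ✗
Opportunistic: pledge gives 341 − 334 = 7; no pledge gives 396 − 0 = 396. Deviates. ✗

No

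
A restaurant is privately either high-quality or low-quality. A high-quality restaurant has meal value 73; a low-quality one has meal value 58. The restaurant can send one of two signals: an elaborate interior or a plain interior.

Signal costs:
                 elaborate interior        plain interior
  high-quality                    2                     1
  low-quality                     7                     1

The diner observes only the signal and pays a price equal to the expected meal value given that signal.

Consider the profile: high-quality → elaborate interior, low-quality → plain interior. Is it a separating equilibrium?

No

If types separate, elaborate interior earns payment 73 and plain interior earns 58.
High-quality: elaborate interior gives 73 − 2 = 71; plain interior gives 58 − 1 = 57. No deviation. ✓
Low-quality: plain interior gives 58 − 1 = 57; elaborate interior gives 73 − 7 = 66. Would deviate. ✗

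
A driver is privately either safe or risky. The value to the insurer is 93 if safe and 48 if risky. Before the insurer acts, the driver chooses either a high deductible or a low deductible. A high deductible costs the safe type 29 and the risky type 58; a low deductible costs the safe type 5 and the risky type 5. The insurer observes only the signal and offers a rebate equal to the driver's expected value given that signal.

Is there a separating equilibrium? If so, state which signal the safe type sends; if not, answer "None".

Try safe → high deductible, risky → low deductible:
  If types separate, high deductible earns payment 93 and low deductible earns 48.
  Safe: high deductible gives 93 − 29 = 64; low deductible gives 48 − 5 = 43. No deviation. ✓
  Risky: low deductible gives 48 − 5 = 43; high deductible gives 93 − 58 = 35. No deviation. ✓
Both hold — the safe type sends high deductible.

high deductible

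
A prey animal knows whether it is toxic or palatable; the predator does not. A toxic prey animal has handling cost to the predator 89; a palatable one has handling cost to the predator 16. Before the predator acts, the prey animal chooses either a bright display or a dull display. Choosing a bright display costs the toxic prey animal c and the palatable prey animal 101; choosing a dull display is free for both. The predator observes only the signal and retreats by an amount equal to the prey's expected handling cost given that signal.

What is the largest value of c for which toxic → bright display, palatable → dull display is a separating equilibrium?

Under separation: bright display → toxic (pays 89); dull display → palatable (pays 16).
Palatable: 16 − 0 = 16 ≥ 89 − 101 = -12. Holds regardless of c. ✓
Toxic: 89 − c ≥ 16 − 0, so c ≤ 89 − 16 = 73.

73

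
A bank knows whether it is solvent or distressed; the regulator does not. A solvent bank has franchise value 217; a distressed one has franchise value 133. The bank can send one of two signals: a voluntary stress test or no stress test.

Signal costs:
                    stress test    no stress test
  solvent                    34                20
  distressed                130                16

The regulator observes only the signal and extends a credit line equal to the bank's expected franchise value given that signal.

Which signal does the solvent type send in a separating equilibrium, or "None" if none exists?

Try solvent → stress test, distressed → no stress test:
  If types separate, stress test earns payment 217 and no stress test earns 133.
  Solvent: stress test gives 217 − 34 = 183; no stress test gives 133 − 20 = 113. No deviation. ✓
  Distressed: no stress test gives 133 − 16 = 117; stress test gives 217 − 130 = 87. No deviation. ✓
Both hold — the solvent type sends stress test.

stress test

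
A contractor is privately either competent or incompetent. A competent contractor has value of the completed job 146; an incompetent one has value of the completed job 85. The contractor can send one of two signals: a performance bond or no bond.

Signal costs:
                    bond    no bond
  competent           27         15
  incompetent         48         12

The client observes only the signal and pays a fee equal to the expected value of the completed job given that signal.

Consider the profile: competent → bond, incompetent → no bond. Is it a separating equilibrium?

No

Under separation the client infers type exactly: bond → competent (pays 146), no bond → incompetent (pays 85).
Competent: bond gives 146 − 27 = 119; no bond gives 85 − 15 = 70. No deviation. ✓
Incompetent: no bond gives 85 − 12 = 73; bond gives 146 − 48 = 98. Would deviate. ✗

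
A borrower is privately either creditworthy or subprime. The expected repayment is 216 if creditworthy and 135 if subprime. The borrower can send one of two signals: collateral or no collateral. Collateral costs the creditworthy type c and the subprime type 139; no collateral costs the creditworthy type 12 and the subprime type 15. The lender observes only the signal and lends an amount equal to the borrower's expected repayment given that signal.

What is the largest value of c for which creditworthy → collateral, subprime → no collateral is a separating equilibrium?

93

Under separation: collateral → creditworthy (pays 216); no collateral → subprime (pays 135).
Subprime: 135 − 15 = 120 ≥ 216 − 139 = 77. Holds regardless of c. ✓
Creditworthy: 216 − c ≥ 135 − 12, so c ≤ 216 − 123 = 93.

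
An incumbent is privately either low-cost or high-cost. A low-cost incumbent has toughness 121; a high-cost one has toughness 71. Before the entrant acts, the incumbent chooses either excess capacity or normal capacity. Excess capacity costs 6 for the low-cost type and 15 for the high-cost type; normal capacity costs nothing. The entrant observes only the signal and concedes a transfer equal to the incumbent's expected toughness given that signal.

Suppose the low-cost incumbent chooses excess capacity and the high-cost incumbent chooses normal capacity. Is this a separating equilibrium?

If types separate, excess capacity earns payment 121 and normal capacity earns 71.
Low-cost: excess capacity gives 121 − 6 = 115; normal capacity gives 71 − 0 = 71. No deviation. ✓
High-cost: normal capacity gives 71 − 0 = 71; excess capacity gives 121 − 15 = 106. Would deviate. ✗

No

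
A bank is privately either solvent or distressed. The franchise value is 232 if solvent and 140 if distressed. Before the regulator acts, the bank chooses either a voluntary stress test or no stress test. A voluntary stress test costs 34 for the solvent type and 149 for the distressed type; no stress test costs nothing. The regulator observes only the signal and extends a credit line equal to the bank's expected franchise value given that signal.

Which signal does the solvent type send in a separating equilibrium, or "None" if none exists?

stress test

Try solvent → stress test, distressed → no stress test:
  If types separate, stress test earns payment 232 and no stress test earns 140.
  Solvent: stress test gives 232 − 34 = 198; no stress test gives 140 − 0 = 140. No deviation. ✓
  Distressed: no stress test gives 140 − 0 = 140; stress test gives 232 − 149 = 83. No deviation. ✓
Both hold — the solvent type sends stress test.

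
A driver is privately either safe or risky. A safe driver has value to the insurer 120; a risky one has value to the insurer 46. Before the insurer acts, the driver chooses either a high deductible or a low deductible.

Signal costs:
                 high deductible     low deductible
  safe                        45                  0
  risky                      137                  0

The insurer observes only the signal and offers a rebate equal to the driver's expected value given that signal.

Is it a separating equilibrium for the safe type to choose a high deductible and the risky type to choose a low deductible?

If types separate, high deductible earns payment 120 and low deductible earns 46.
Safe: high deductible gives 120 − 45 = 75; low deductible gives 46 − 0 = 46. No deviation. ✓
Risky: low deductible gives 46 − 0 = 46; high deductible gives 120 − 137 = -17. No deviation. ✓
Neither type gains from mimicking the other.

Yes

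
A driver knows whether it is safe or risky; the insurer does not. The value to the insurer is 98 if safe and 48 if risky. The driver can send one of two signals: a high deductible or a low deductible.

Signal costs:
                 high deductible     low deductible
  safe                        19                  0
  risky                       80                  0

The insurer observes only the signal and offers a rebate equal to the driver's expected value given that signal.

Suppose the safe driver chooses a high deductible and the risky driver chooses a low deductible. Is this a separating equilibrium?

Yes

If types separate, high deductible earns payment 98 and low deductible earns 48.
Safe: high deductible gives 98 − 19 = 79; low deductible gives 48 − 0 = 48. No deviation. ✓
Risky: low deductible gives 48 − 0 = 48; high deductible gives 98 − 80 = 18. No deviation. ✓
Neither type gains from mimicking the other.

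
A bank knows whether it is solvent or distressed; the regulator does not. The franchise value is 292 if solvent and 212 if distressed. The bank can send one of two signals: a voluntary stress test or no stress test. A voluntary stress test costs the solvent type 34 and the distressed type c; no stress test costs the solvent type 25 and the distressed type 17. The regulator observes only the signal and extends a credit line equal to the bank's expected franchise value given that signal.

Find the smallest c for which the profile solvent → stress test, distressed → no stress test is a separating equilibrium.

Under separation: stress test → solvent (pays 292); no stress test → distressed (pays 212).
Solvent: 292 − 34 = 258 ≥ 212 − 25 = 187. Holds regardless of c. ✓
Distressed: 212 − 17 ≥ 292 − c, so c ≥ 292 − 195 = 97.

97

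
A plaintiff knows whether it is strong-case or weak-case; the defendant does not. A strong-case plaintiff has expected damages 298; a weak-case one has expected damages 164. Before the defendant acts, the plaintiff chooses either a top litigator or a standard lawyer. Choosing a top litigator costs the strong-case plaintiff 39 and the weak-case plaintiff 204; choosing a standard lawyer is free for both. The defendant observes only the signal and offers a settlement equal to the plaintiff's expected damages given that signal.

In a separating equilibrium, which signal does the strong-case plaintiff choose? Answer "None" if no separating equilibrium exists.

top litigator

Try strong-case → top litigator, weak-case → standard lawyer:
  Under separation the defendant infers type exactly: top litigator → strong-case (pays 298), standard lawyer → weak-case (pays 164).
  Strong-case: top litigator gives 298 − 39 = 259; standard lawyer gives 164 − 0 = 164. No deviation. ✓
  Weak-case: standard lawyer gives 164 − 0 = 164; top litigator gives 298 − 204 = 94. No deviation. ✓
Both hold — the strong-case type sends top litigator.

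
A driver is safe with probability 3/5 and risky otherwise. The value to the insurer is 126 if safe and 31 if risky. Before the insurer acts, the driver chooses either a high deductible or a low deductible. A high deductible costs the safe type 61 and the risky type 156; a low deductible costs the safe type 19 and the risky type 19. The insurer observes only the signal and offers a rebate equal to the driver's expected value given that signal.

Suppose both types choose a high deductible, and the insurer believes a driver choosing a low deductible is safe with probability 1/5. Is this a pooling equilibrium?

On the equilibrium path (high deductible) the insurer holds the prior 3/5 and pays 3/5·126 + 2/5·31 = 88. Off-path (low deductible) belief 1/5 gives 1/5·126 + 4/5·31 = 50.
Safe: high deductible gives 88 − 61 = 27; low deductible gives 50 − 19 = 31. Deviates. ✗
Risky: high deductible gives 88 − 156 = -68; low deductible gives 50 − 19 = 31. Deviates. ✗

No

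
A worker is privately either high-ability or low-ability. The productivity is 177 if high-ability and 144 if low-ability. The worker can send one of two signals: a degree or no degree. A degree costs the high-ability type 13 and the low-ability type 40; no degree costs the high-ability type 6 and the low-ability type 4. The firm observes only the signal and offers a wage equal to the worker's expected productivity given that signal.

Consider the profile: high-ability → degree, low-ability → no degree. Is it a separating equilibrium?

Yes

If types separate, degree earns payment 177 and no degree earns 144.
High-ability: degree gives 177 − 13 = 164; no degree gives 144 − 6 = 138. No deviation. ✓
Low-ability: no degree gives 144 − 4 = 140; degree gives 177 − 40 = 137. No deviation. ✓
Both incentive constraints hold.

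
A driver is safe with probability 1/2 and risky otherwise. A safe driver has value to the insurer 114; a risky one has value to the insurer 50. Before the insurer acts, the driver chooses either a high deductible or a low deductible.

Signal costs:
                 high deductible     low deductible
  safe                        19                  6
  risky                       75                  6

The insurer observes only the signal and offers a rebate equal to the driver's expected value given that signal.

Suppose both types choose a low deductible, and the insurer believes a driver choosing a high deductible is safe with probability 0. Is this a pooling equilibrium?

Yes

At the pooled signal (low deductible) the insurer holds the prior 1/2 and pays 1/2·114 + 1/2·50 = 82. Off-path (high deductible) belief 0 gives 0·114 + 1·50 = 50.
Safe: low deductible gives 82 − 6 = 76; high deductible gives 50 − 19 = 31. Stays. ✓
Risky: low deductible gives 82 − 6 = 76; high deductible gives 50 − 75 = -25. Stays. ✓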